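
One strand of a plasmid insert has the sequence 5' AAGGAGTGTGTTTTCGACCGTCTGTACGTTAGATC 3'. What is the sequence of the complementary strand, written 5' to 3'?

5'-GATCTAACGTACAGACGGTCGAAAACACACTCCTT-3'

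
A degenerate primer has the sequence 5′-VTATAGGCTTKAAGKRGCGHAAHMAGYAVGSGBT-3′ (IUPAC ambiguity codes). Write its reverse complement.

5′-AVCSCBTRCTKDTTDCGCYMCTTMAAGCCTATAB-3′

Standard pairs A↔T, G↔C; ambiguity codes pair R↔Y, M↔K, S↔S, B↔V, H↔D. Complement (BATATCCGAAMTTCMYCGCDTTDKTCRTBCSCVA), then reverse for 5'→3'.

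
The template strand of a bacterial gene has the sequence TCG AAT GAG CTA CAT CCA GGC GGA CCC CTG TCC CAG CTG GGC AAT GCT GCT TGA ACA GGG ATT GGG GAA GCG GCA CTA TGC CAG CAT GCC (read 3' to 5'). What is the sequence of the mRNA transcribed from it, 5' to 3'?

5'-AGCUUACUCGAUGUAGGUCCGCCUGGGGACAGGGUCGACCCGUUACGACGAACUUGUCCCUAACCCCUUCGCCGUGAUACGGUCGUACGG-3'

Reading the template 3'→5' as shown, RNA polymerase pairs each base (A→U, T→A, G↔C) to build mRNA 5'→3' directly.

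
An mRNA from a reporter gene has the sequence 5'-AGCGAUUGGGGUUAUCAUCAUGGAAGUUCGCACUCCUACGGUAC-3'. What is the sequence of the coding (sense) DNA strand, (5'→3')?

5'-AGCGATTGGGGTTATCATCATGGAAGTTCGCACTCCTACGGTAC-3'

The coding DNA strand has the same 5'→3' sequence as the mRNA with U replaced by T.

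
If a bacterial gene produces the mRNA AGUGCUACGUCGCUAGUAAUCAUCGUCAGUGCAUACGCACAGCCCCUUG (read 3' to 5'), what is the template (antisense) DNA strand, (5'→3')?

Written 5'→3' the mRNA is GUUCCCCGACACGCAUACGUGACUGCUACUAAUGAUCGCUGCAUCGUGA, so the coding DNA strand is GTTCCCCGACACGCATACGTGACTGCTACTAATGATCGCTGCATCGTGA. The template is its reverse complement.

5'-TCACGATGCAGCGATCATTAGTAGCAGTCACGTATGCGTGTCGGGGAAC-3'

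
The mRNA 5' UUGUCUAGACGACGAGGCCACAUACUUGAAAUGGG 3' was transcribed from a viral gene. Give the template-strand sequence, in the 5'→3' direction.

5′-CCCATTTCAAGTATGTGGCCTCGTCGTCTAGACAA-3′

Replace U with T to get the coding DNA strand: TTGTCTAGACGACGAGGCCACATACTTGAAATGGG. The template strand is its reverse complement (complement AACAGATCTGCTGCTCCGGTGTATGAACTTTACCC, then reverse).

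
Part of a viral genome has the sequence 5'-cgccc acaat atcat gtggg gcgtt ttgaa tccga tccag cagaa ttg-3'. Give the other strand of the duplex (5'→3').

5'-CAATTCTGCTGGATCGGATTCAAAACGCCCCACATGATATTGTGGGCG-3'

Pairing A↔T and G↔C gives GCGGGTGTTATAGTACACCCCGCAAAACTTAGGCTAGGTCGTCTTAAC, running 3'→5'. Reverse for the 5'→3' convention.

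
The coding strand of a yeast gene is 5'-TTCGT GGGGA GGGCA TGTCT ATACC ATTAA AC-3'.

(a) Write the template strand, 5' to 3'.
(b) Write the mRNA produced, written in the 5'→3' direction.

(a) 5'-GTTTAATGGTATAGACATGCCCTCCCCACGAA-3'
(b) 5′-UUCGUGGGGAGGGCAUGUCUAUACCAUUAAAC-3′

(a) The template strand is the reverse complement of the coding strand: complement AAGCACCCCTCCCGTACAGATATGGTAATTTG, then reverse.
(b) mRNA matches the coding strand with T→U.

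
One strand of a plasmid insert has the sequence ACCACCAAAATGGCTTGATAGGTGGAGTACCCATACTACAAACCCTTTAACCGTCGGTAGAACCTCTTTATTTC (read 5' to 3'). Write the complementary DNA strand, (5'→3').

5′-GAAATAAAGAGGTTCTACCGACGGTTAAAGGGTTTGTAGTATGGGTACTCCACCTATCAAGCCATTTTGGTGGT-3′

Pairing A↔T and G↔C gives TGGTGGTTTTACCGAACTATCCACCTCATGGGTATGATGTTTGGGAAATTGGCAGCCATCTTGGAGAAATAAAG, running 3'→5'. Reverse for the 5'→3' convention.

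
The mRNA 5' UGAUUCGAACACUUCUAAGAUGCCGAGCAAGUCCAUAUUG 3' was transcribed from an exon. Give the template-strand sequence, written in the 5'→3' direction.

Replace U with T to get the coding DNA strand: TGATTCGAACACTTCTAAGATGCCGAGCAAGTCCATATTG. The template strand is its reverse complement (complement ACTAAGCTTGTGAAGATTCTACGGCTCGTTCAGGTATAAC, then reverse).

5'-CAATATGGACTTGCTCGGCATCTTAGAAGTGTTCGAATCA-3'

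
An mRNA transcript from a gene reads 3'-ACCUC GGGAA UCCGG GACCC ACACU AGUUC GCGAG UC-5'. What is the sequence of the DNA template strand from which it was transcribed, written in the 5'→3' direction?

Written 5'→3' the mRNA is CUGAGCGCUUGAUCACACCCAGGGCCUAAGGGCUCCA, so the coding DNA strand is CTGAGCGCTTGATCACACCCAGGGCCTAAGGGCTCCA. The template is its reverse complement.

5'-TGGAGCCCTTAGGCCCTGGGTGTGATCAAGCGCTCAG-3'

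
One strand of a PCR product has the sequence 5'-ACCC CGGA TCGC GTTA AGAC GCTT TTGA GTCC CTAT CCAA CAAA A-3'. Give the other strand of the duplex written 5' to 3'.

5'-TTTTGTTGGATAGGGACTCAAAAGCGTCTTAACGCGATCCGGGGT-3'

Pairing A↔T and G↔C gives TGGGGCCTAGCGCAATTCTGCGAAAACTCAGGGATAGGTTGTTTT, running 3'→5'. Reverse for the 5'→3' convention.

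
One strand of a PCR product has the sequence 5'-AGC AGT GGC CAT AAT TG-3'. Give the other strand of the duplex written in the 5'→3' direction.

5'-CAATTATGGCCACTGCT-3'

The complement of AGCAGTGGCCATAATTG is TCGTCACCGGTATTAAC (A↔T, G↔C). DNA strands are antiparallel, so the complementary strand runs 3'→5'; reversing gives the 5'→3' form.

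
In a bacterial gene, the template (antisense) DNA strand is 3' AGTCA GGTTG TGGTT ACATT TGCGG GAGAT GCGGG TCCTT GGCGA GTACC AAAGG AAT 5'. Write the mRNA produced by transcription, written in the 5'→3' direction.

Reading the template 3'→5' as shown, RNA polymerase pairs each base (A→U, T→A, G↔C) to build mRNA 5'→3' directly.

5'-UCAGUCCAACACCAAUGUAAACGCCCUCUACGCCCAGGAACCGCUCAUGGUUUCCUUA-3'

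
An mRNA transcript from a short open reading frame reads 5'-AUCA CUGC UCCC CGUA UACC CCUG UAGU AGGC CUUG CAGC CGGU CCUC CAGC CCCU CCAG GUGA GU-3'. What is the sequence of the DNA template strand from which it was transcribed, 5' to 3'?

Replace U with T to get the coding DNA strand: ATCACTGCTCCCCGTATACCCCTGTAGTAGGCCTTGCAGCCGGTCCTCCAGCCCCTCCAGGTGAGT. The template strand is its reverse complement (complement TAGTGACGAGGGGCATATGGGGACATCATCCGGAACGTCGGCCAGGAGGTCGGGGAGGTCCACTCA, then reverse).

5'-ACTCACCTGGAGGGGCTGGAGGACCGGCTGCAAGGCCTACTACAGGGGTATACGGGGAGCAGTGAT-3'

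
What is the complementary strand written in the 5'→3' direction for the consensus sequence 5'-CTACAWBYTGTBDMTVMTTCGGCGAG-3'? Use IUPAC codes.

Standard pairs A↔T, G↔C; ambiguity codes pair Y↔R, M↔K, W↔W, B↔V, D↔H. Complement (GATGTWVRACAVHKABKAAGCCGCTC), then reverse for 5'→3'.

5'-CTCGCCGAAKBAKHVACARVWTGTAG-3'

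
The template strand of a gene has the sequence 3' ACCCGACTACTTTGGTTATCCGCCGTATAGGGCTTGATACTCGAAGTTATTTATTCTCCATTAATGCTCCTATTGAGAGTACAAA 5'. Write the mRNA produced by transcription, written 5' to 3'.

Reading the template 3'→5' as shown, RNA polymerase pairs each base (A→U, T→A, G↔C) to build mRNA 5'→3' directly.

5'-UGGGCUGAUGAAACCAAUAGGCGGCAUAUCCCGAACUAUGAGCUUCAAUAAAUAAGAGGUAAUUACGAGGAUAACUCUCAUGUUU-3'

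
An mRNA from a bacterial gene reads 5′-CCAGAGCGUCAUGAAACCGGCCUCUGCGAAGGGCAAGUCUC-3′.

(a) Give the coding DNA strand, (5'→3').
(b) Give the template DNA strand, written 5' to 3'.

(a) 5'-CCAGAGCGTCATGAAACCGGCCTCTGCGAAGGGCAAGTCTC-3'
(b) 5'-GAGACTTGCCCTTCGCAGAGGCCGGTTTCATGACGCTCTGG-3'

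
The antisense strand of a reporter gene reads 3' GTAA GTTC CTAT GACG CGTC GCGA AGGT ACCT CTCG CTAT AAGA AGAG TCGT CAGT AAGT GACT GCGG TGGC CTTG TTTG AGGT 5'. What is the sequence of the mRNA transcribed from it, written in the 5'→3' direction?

Reading the template 3'→5' as shown, RNA polymerase pairs each base (A→U, T→A, G↔C) to build mRNA 5'→3' directly.

5′-CAUUCAAGGAUACUGCGCAGCGCUUCCAUGGAGAGCGAUAUUCUUCUCAGCAGUCAUUCACUGACGCCACCGGAACAAACUCCA-3′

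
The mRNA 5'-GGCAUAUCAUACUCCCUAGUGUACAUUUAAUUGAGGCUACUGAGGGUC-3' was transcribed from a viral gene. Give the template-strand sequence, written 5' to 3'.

Replace U with T to get the coding DNA strand: GGCATATCATACTCCCTAGTGTACATTTAATTGAGGCTACTGAGGGTC. The template strand is its reverse complement (complement CCGTATAGTATGAGGGATCACATGTAAATTAACTCCGATGACTCCCAG, then reverse).

5′-GACCCTCAGTAGCCTCAATTAAATGTACACTAGGGAGTATGATATGCC-3′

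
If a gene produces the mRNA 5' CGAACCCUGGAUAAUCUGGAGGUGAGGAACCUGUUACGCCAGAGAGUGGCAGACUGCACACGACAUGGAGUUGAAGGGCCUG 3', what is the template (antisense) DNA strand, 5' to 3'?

Replace U with T to get the coding DNA strand: CGAACCCTGGATAATCTGGAGGTGAGGAACCTGTTACGCCAGAGAGTGGCAGACTGCACACGACATGGAGTTGAAGGGCCTG. The template strand is its reverse complement (complement GCTTGGGACCTATTAGACCTCCACTCCTTGGACAATGCGGTCTCTCACCGTCTGACGTGTGCTGTACCTCAACTTCCCGGAC, then reverse).

5'-CAGGCCCTTCAACTCCATGTCGTGTGCAGTCTGCCACTCTCTGGCGTAACAGGTTCCTCACCTCCAGATTATCCAGGGTTCG-3'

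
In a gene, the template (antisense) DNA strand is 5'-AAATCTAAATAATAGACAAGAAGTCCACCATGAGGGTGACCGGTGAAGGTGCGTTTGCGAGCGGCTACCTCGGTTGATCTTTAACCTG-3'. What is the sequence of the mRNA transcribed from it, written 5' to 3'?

5'-CAGGUUAAAGAUCAACCGAGGUAGCCGCUCGCAAACGCACCUUCACCGGUCACCCUCAUGGUGGACUUCUUGUCUAUUAUUUAGAUUU-3'

The mRNA has the sequence of the coding strand (reverse complement of the template) with T→U. Reverse complement of AAATCTAAATAATAGACAAGAAGTCCACCATGAGGGTGACCGGTGAAGGTGCGTTTGCGAGCGGCTACCTCGGTTGATCTTTAACCTG is CAGGTTAAAGATCAACCGAGGTAGCCGCTCGCAAACGCACCTTCACCGGTCACCCTCATGGTGGACTTCTTGTCTATTATTTAGATTT; then T→U.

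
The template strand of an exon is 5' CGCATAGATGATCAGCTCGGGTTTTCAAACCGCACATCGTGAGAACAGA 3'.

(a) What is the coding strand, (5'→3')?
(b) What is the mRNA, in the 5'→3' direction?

(a) 5'-TCTGTTCTCACGATGTGCGGTTTGAAAACCCGAGCTGATCATCTATGCG-3'
(b) 5′-UCUGUUCUCACGAUGUGCGGUUUGAAAACCCGAGCUGAUCAUCUAUGCG-3′

(a) The coding strand is the reverse complement of the template: complement GCGTATCTACTAGTCGAGCCCAAAAGTTTGGCGTGTAGCACTCTTGTCT, then reverse.
(b) mRNA has the coding-strand sequence with T→U.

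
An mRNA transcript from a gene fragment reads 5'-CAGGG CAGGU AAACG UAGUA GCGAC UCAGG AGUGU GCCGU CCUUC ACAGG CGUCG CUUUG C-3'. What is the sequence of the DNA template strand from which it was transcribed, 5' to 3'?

5'-GCAAAGCGACGCCTGTGAAGGACGGCACACTCCTGAGTCGCTACTACGTTTACCTGCCCTG-3'

Replace U with T to get the coding DNA strand: CAGGGCAGGTAAACGTAGTAGCGACTCAGGAGTGTGCCGTCCTTCACAGGCGTCGCTTTGC. The template strand is its reverse complement (complement GTCCCGTCCATTTGCATCATCGCTGAGTCCTCACACGGCAGGAAGTGTCCGCAGCGAAACG, then reverse).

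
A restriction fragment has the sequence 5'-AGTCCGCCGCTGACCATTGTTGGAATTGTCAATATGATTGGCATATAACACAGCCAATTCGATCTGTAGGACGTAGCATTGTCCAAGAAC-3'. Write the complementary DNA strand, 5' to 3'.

The complement of AGTCCGCCGCTGACCATTGTTGGAATTGTCAATATGATTGGCATATAACACAGCCAATTCGATCTGTAGGACGTAGCATTGTCCAAGAAC is TCAGGCGGCGACTGGTAACAACCTTAACAGTTATACTAACCGTATATTGTGTCGGTTAAGCTAGACATCCTGCATCGTAACAGGTTCTTG (A↔T, G↔C). DNA strands are antiparallel, so the complementary strand runs 3'→5'; reversing gives the 5'→3' form.

5'-GTTCTTGGACAATGCTACGTCCTACAGATCGAATTGGCTGTGTTATATGCCAATCATATTGACAATTCCAACAATGGTCAGCGGCGGACT-3'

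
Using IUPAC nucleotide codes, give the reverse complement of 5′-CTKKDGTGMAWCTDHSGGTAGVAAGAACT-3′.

5'-AGTTCTTBCTACCSDHAGWTKCACHMMAG-3'

Standard pairs A↔T, G↔C; ambiguity codes pair M↔K, W↔W, S↔S, D↔H, V↔B. Complement (GAMMHCACKTWGAHDSCCATCBTTCTTGA), then reverse for 5'→3'.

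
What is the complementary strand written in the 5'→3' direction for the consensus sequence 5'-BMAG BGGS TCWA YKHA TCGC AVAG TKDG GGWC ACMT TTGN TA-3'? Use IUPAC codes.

5'-TANCAAAKGTGWCCCHMACTBTGCGATDMRTWGASCCVCTKV-3'

Standard pairs A↔T, G↔C; ambiguity codes pair Y↔R, M↔K, W↔W, S↔S, B↔V, D↔H, N↔N. Complement (VKTCVCCSAGWTRMDTAGCGTBTCAMHCCCWGTGKAAACNAT), then reverse for 5'→3'.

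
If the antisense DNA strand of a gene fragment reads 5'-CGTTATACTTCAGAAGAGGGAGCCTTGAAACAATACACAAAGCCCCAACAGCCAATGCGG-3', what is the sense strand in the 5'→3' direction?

5′-CCGCATTGGCTGTTGGGGCTTTGTGTATTGTTTCAAGGCTCCCTCTTCTGAAGTATAACG-3′

The coding strand is complementary and antiparallel to the template: take the complement (A↔T, G↔C) and reverse.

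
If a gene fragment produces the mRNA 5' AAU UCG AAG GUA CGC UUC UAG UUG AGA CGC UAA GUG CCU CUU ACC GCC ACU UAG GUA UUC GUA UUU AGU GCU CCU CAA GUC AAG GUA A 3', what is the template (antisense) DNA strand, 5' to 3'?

Replace U with T to get the coding DNA strand: AATTCGAAGGTACGCTTCTAGTTGAGACGCTAAGTGCCTCTTACCGCCACTTAGGTATTCGTATTTAGTGCTCCTCAAGTCAAGGTAA. The template strand is its reverse complement (complement TTAAGCTTCCATGCGAAGATCAACTCTGCGATTCACGGAGAATGGCGGTGAATCCATAAGCATAAATCACGAGGAGTTCAGTTCCATT, then reverse).

5′-TTACCTTGACTTGAGGAGCACTAAATACGAATACCTAAGTGGCGGTAAGAGGCACTTAGCGTCTCAACTAGAAGCGTACCTTCGAATT-3′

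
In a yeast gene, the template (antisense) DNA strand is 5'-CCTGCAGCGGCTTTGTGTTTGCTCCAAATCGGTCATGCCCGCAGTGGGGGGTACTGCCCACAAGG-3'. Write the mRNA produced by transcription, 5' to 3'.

5'-CCUUGUGGGCAGUACCCCCCACUGCGGGCAUGACCGAUUUGGAGCAAACACAAAGCCGCUGCAGG-3'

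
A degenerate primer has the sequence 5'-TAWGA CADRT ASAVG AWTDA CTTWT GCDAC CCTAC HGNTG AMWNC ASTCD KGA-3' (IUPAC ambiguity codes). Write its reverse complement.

5'-TCMHGASTGNWKTCANCDGTAGGGTHGCAWAAGTHAWTCBTSTAYHTGTCWTA-3'

Standard pairs A↔T, G↔C; ambiguity codes pair R↔Y, M↔K, W↔W, S↔S, D↔H, V↔B, N↔N. Complement (ATWCTGTHYATSTBCTWAHTGAAWACGHTGGGATGDCNACTKWNGTSAGHMCT), then reverse for 5'→3'.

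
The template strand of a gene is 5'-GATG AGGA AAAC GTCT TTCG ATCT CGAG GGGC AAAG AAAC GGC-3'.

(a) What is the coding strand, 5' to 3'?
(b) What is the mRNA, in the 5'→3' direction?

(a) 5'-GCCGTTTCTTTGCCCCTCGAGATCGAAAGACGTTTTCCTCATC-3'
(b) 5'-GCCGUUUCUUUGCCCCUCGAGAUCGAAAGACGUUUUCCUCAUC-3'

(a) The coding strand is the reverse complement of the template: complement CTACTCCTTTTGCAGAAAGCTAGAGCTCCCCGTTTCTTTGCCG, then reverse.
(b) mRNA has the coding-strand sequence with T→U.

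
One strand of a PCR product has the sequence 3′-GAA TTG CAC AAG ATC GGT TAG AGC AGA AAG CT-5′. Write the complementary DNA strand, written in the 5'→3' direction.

5′-CTTAACGTGTTCTAGCCAATCTCGTCTTTCGA-3′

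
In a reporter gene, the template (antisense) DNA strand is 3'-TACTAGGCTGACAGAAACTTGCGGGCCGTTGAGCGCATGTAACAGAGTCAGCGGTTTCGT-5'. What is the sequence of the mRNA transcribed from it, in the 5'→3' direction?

Reading the template 3'→5' as shown, RNA polymerase pairs each base (A→U, T→A, G↔C) to build mRNA 5'→3' directly.

5′-AUGAUCCGACUGUCUUUGAACGCCCGGCAACUCGCGUACAUUGUCUCAGUCGCCAAAGCA-3′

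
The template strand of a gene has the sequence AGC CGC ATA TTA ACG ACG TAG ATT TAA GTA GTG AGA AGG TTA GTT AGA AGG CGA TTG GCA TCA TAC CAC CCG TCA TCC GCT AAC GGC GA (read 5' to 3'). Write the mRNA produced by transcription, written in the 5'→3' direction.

5'-UCGCCGUUAGCGGAUGACGGGUGGUAUGAUGCCAAUCGCCUUCUAACUAACCUUCUCACUACUUAAAUCUACGUCGUUAAUAUGCGGCU-3'

RNA polymerase reads the template 3'→5' and synthesizes mRNA 5'→3' by base-pairing (A→U, T→A, G↔C). The complement of the template is TCGGCGTATAATTGCTGCATCTAAATTCATCACTCTTCCAATCAATCTTCCGCTAACCGTAGTATGGTGGGCAGTAGGCGATTGCCGCT; antiparallel, so 5'→3' the coding strand is TCGCCGTTAGCGGATGACGGGTGGTATGATGCCAATCGCCTTCTAACTAACCTTCTCACTACTTAAATCTACGTCGTTAATATGCGGCT. Replace T with U for the mRNA.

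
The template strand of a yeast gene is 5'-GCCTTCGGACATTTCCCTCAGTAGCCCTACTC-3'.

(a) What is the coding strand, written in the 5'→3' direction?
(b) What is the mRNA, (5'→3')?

(a) The coding strand is the reverse complement of the template: complement CGGAAGCCTGTAAAGGGAGTCATCGGGATGAG, then reverse.
(b) mRNA has the coding-strand sequence with T→U.

(a) 5'-GAGTAGGGCTACTGAGGGAAATGTCCGAAGGC-3'
(b) 5'-GAGUAGGGCUACUGAGGGAAAUGUCCGAAGGC-3'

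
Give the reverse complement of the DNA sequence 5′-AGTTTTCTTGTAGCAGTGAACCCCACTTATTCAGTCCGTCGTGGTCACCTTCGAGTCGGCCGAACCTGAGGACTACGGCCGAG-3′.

5'-CTCGGCCGTAGTCCTCAGGTTCGGCCGACTCGAAGGTGACCACGACGGACTGAATAAGTGGGGTTCACTGCTACAAGAAAACT-3'

Reading the sequence 3'→5' and pairing each base (A↔T, G↔C) gives the reverse complement directly.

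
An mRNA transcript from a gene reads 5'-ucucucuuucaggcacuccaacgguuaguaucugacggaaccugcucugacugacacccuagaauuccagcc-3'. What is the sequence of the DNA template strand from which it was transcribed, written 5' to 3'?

5'-GGCTGGAATTCTAGGGTGTCAGTCAGAGCAGGTTCCGTCAGATACTAACCGTTGGAGTGCCTGAAAGAGAGA-3'

Replace U with T to get the coding DNA strand: TCTCTCTTTCAGGCACTCCAACGGTTAGTATCTGACGGAACCTGCTCTGACTGACACCCTAGAATTCCAGCC. The template strand is its reverse complement (complement AGAGAGAAAGTCCGTGAGGTTGCCAATCATAGACTGCCTTGGACGAGACTGACTGTGGGATCTTAAGGTCGG, then reverse).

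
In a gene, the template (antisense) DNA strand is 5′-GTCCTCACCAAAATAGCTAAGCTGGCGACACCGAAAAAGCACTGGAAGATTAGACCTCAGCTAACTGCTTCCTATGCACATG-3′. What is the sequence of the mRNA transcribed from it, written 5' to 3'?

RNA polymerase reads the template 3'→5' and synthesizes mRNA 5'→3' by base-pairing (A→U, T→A, G↔C). The complement of the template is CAGGAGTGGTTTTATCGATTCGACCGCTGTGGCTTTTTCGTGACCTTCTAATCTGGAGTCGATTGACGAAGGATACGTGTAC; antiparallel, so 5'→3' the coding strand is CATGTGCATAGGAAGCAGTTAGCTGAGGTCTAATCTTCCAGTGCTTTTTCGGTGTCGCCAGCTTAGCTATTTTGGTGAGGAC. Replace T with U for the mRNA.

5'-CAUGUGCAUAGGAAGCAGUUAGCUGAGGUCUAAUCUUCCAGUGCUUUUUCGGUGUCGCCAGCUUAGCUAUUUUGGUGAGGAC-3'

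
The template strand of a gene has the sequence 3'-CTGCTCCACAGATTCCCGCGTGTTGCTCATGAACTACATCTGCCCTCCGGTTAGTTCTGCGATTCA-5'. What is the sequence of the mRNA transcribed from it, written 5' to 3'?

5'-GACGAGGUGUCUAAGGGCGCACAACGAGUACUUGAUGUAGACGGGAGGCCAAUCAAGACGCUAAGU-3'

Reading the template 3'→5' as shown, RNA polymerase pairs each base (A→U, T→A, G↔C) to build mRNA 5'→3' directly.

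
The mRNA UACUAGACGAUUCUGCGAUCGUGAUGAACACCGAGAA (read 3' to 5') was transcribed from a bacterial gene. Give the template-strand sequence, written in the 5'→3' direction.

Written 5'→3' the mRNA is AAGAGCCACAAGUAGUGCUAGCGUCUUAGCAGAUCAU, so the coding DNA strand is AAGAGCCACAAGTAGTGCTAGCGTCTTAGCAGATCAT. The template is its reverse complement.

5'-ATGATCTGCTAAGACGCTAGCACTACTTGTGGCTCTT-3'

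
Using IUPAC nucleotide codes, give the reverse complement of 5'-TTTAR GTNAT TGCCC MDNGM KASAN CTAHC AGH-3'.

Standard pairs A↔T, G↔C; ambiguity codes pair R↔Y, M↔K, S↔S, D↔H, N↔N. Complement (AAATYCANTAACGGGKHNCKMTSTNGATDGTCD), then reverse for 5'→3'.

5′-DCTGDTAGNTSTMKCNHKGGGCAATNACYTAAA-3′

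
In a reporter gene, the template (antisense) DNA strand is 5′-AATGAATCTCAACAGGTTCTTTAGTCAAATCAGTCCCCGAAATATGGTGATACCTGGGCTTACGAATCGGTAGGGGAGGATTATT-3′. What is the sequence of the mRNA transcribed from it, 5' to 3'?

5′-AAUAAUCCUCCCCUACCGAUUCGUAAGCCCAGGUAUCACCAUAUUUCGGGGACUGAUUUGACUAAAGAACCUGUUGAGAUUCAUU-3′

RNA polymerase reads the template 3'→5' and synthesizes mRNA 5'→3' by base-pairing (A→U, T→A, G↔C). The complement of the template is TTACTTAGAGTTGTCCAAGAAATCAGTTTAGTCAGGGGCTTTATACCACTATGGACCCGAATGCTTAGCCATCCCCTCCTAATAA; antiparallel, so 5'→3' the coding strand is AATAATCCTCCCCTACCGATTCGTAAGCCCAGGTATCACCATATTTCGGGGACTGATTTGACTAAAGAACCTGTTGAGATTCATT. Replace T with U for the mRNA.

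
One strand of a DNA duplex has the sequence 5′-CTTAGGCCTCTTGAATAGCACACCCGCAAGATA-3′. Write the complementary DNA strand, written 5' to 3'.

5'-TATCTTGCGGGTGTGCTATTCAAGAGGCCTAAG-3'

The complement of CTTAGGCCTCTTGAATAGCACACCCGCAAGATA is GAATCCGGAGAACTTATCGTGTGGGCGTTCTAT (A↔T, G↔C). DNA strands are antiparallel, so the complementary strand runs 3'→5'; reversing gives the 5'→3' form.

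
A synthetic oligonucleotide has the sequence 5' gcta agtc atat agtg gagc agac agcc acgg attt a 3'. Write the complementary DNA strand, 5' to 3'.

The complement of GCTAAGTCATATAGTGGAGCAGACAGCCACGGATTTA is CGATTCAGTATATCACCTCGTCTGTCGGTGCCTAAAT (A↔T, G↔C). DNA strands are antiparallel, so the complementary strand runs 3'→5'; reversing gives the 5'→3' form.

5'-TAAATCCGTGGCTGTCTGCTCCACTATATGACTTAGC-3'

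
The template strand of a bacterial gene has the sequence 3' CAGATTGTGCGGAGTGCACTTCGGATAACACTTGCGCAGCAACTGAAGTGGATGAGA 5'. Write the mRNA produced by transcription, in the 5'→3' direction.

Reading the template 3'→5' as shown, RNA polymerase pairs each base (A→U, T→A, G↔C) to build mRNA 5'→3' directly.

5'-GUCUAACACGCCUCACGUGAAGCCUAUUGUGAACGCGUCGUUGACUUCACCUACUCU-3'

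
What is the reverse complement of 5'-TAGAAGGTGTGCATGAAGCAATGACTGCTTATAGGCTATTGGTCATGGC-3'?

5′-GCCATGACCAATAGCCTATAAGCAGTCATTGCTTCATGCACACCTTCTA-3′

Reading the sequence 3'→5' and pairing each base (A↔T, G↔C) gives the reverse complement directly.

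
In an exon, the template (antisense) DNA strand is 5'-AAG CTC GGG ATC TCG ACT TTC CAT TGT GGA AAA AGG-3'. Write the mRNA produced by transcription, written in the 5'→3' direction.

5′-CCUUUUUCCACAAUGGAAAGUCGAGAUCCCGAGCUU-3′

RNA polymerase reads the template 3'→5' and synthesizes mRNA 5'→3' by base-pairing (A→U, T→A, G↔C). The complement of the template is TTCGAGCCCTAGAGCTGAAAGGTAACACCTTTTTCC; antiparallel, so 5'→3' the coding strand is CCTTTTTCCACAATGGAAAGTCGAGATCCCGAGCTT. Replace T with U for the mRNA.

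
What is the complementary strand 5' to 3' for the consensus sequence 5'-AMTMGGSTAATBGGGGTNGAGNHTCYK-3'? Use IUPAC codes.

5′-MRGADNCTCNACCCCVATTASCCKAKT-3′

Standard pairs A↔T, G↔C; ambiguity codes pair Y↔R, M↔K, S↔S, B↔V, H↔D, N↔N. Complement (TKAKCCSATTAVCCCCANCTCNDAGRM), then reverse for 5'→3'.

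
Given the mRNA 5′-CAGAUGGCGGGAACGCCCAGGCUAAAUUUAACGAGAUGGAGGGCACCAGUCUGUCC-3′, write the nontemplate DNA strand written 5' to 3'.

5'-CAGATGGCGGGAACGCCCAGGCTAAATTTAACGAGATGGAGGGCACCAGTCTGTCC-3'

The coding DNA strand has the same 5'→3' sequence as the mRNA with U replaced by T.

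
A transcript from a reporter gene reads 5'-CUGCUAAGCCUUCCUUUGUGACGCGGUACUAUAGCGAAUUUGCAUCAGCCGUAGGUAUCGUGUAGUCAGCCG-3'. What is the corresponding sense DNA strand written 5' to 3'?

The coding DNA strand has the same 5'→3' sequence as the mRNA with U replaced by T.

5'-CTGCTAAGCCTTCCTTTGTGACGCGGTACTATAGCGAATTTGCATCAGCCGTAGGTATCGTGTAGTCAGCCG-3'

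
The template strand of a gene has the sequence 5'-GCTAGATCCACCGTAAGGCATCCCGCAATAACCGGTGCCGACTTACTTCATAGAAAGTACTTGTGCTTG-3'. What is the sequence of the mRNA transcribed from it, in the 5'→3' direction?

5'-CAAGCACAAGUACUUUCUAUGAAGUAAGUCGGCACCGGUUAUUGCGGGAUGCCUUACGGUGGAUCUAGC-3'

RNA polymerase reads the template 3'→5' and synthesizes mRNA 5'→3' by base-pairing (A→U, T→A, G↔C). The complement of the template is CGATCTAGGTGGCATTCCGTAGGGCGTTATTGGCCACGGCTGAATGAAGTATCTTTCATGAACACGAAC; antiparallel, so 5'→3' the coding strand is CAAGCACAAGTACTTTCTATGAAGTAAGTCGGCACCGGTTATTGCGGGATGCCTTACGGTGGATCTAGC. Replace T with U for the mRNA.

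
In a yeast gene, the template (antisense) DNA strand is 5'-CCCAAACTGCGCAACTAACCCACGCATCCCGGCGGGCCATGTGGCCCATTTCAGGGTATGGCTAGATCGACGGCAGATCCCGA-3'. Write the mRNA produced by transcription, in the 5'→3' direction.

5′-UCGGGAUCUGCCGUCGAUCUAGCCAUACCCUGAAAUGGGCCACAUGGCCCGCCGGGAUGCGUGGGUUAGUUGCGCAGUUUGGG-3′

The mRNA has the sequence of the coding strand (reverse complement of the template) with T→U. Reverse complement of CCCAAACTGCGCAACTAACCCACGCATCCCGGCGGGCCATGTGGCCCATTTCAGGGTATGGCTAGATCGACGGCAGATCCCGA is TCGGGATCTGCCGTCGATCTAGCCATACCCTGAAATGGGCCACATGGCCCGCCGGGATGCGTGGGTTAGTTGCGCAGTTTGGG; then T→U.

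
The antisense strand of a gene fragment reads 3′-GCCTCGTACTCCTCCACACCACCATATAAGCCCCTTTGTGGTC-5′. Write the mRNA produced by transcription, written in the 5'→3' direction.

5′-CGGAGCAUGAGGAGGUGUGGUGGUAUAUUCGGGGAAACACCAG-3′

Reading the template 3'→5' as shown, RNA polymerase pairs each base (A→U, T→A, G↔C) to build mRNA 5'→3' directly.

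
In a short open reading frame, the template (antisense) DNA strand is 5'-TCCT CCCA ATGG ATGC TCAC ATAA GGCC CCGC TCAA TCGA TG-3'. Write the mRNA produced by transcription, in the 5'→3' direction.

RNA polymerase reads the template 3'→5' and synthesizes mRNA 5'→3' by base-pairing (A→U, T→A, G↔C). The complement of the template is AGGAGGGTTACCTACGAGTGTATTCCGGGGCGAGTTAGCTAC; antiparallel, so 5'→3' the coding strand is CATCGATTGAGCGGGGCCTTATGTGAGCATCCATTGGGAGGA. Replace T with U for the mRNA.

5'-CAUCGAUUGAGCGGGGCCUUAUGUGAGCAUCCAUUGGGAGGA-3'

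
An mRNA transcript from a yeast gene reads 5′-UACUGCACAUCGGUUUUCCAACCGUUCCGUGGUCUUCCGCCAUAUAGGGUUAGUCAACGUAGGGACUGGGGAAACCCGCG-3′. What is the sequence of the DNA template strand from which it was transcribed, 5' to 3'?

Replace U with T to get the coding DNA strand: TACTGCACATCGGTTTTCCAACCGTTCCGTGGTCTTCCGCCATATAGGGTTAGTCAACGTAGGGACTGGGGAAACCCGCG. The template strand is its reverse complement (complement ATGACGTGTAGCCAAAAGGTTGGCAAGGCACCAGAAGGCGGTATATCCCAATCAGTTGCATCCCTGACCCCTTTGGGCGC, then reverse).

5′-CGCGGGTTTCCCCAGTCCCTACGTTGACTAACCCTATATGGCGGAAGACCACGGAACGGTTGGAAAACCGATGTGCAGTA-3′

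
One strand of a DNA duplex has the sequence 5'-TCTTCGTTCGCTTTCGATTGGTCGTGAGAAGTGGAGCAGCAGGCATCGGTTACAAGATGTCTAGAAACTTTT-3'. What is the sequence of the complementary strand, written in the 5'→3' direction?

5'-AAAAGTTTCTAGACATCTTGTAACCGATGCCTGCTGCTCCACTTCTCACGACCAATCGAAAGCGAACGAAGA-3'

Pairing A↔T and G↔C gives AGAAGCAAGCGAAAGCTAACCAGCACTCTTCACCTCGTCGTCCGTAGCCAATGTTCTACAGATCTTTGAAAA, running 3'→5'. Reverse for the 5'→3' convention.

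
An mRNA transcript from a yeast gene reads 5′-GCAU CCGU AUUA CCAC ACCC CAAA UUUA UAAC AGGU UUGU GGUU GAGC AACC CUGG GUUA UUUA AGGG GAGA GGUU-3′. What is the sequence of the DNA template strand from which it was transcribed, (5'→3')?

5'-AACCTCTCCCCTTAAATAACCCAGGGTTGCTCAACCACAAACCTGTTATAAATTTGGGGTGTGGTAATACGGATGC-3'

Replace U with T to get the coding DNA strand: GCATCCGTATTACCACACCCCAAATTTATAACAGGTTTGTGGTTGAGCAACCCTGGGTTATTTAAGGGGAGAGGTT. The template strand is its reverse complement (complement CGTAGGCATAATGGTGTGGGGTTTAAATATTGTCCAAACACCAACTCGTTGGGACCCAATAAATTCCCCTCTCCAA, then reverse).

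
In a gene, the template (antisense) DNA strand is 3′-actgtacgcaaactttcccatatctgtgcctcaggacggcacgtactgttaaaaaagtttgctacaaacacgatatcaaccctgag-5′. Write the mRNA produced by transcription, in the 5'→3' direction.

5'-UGACAUGCGUUUGAAAGGGUAUAGACACGGAGUCCUGCCGUGCAUGACAAUUUUUUCAAACGAUGUUUGUGCUAUAGUUGGGACUC-3'

Reading the template 3'→5' as shown, RNA polymerase pairs each base (A→U, T→A, G↔C) to build mRNA 5'→3' directly.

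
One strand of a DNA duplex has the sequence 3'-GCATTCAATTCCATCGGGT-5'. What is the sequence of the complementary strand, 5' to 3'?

The strand is given 3'→5', so its complement runs 5'→3' in the same left-to-right order: pair each base A↔T, G↔C.

5'-CGTAAGTTAAGGTAGCCCA-3'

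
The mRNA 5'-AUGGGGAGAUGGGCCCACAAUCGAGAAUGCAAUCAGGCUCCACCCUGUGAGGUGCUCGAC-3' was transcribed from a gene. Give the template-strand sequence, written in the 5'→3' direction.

Replace U with T to get the coding DNA strand: ATGGGGAGATGGGCCCACAATCGAGAATGCAATCAGGCTCCACCCTGTGAGGTGCTCGAC. The template strand is its reverse complement (complement TACCCCTCTACCCGGGTGTTAGCTCTTACGTTAGTCCGAGGTGGGACACTCCACGAGCTG, then reverse).

5'-GTCGAGCACCTCACAGGGTGGAGCCTGATTGCATTCTCGATTGTGGGCCCATCTCCCCAT-3'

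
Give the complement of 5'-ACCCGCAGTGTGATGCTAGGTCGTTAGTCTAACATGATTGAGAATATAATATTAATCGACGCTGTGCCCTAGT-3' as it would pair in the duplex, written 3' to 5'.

Base-pairing A↔T, G↔C gives the complement. The complementary strand is antiparallel, so paired with a 5'→3' strand it runs 3'→5'.

3'-TGGGCGTCACACTACGATCCAGCAATCAGATTGTACTAACTCTTATATTATAATTAGCTGCGACACGGGATCA-5'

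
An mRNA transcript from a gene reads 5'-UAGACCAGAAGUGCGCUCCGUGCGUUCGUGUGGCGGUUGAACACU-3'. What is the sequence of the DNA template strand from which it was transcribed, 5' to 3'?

5'-AGTGTTCAACCGCCACACGAACGCACGGAGCGCACTTCTGGTCTA-3'

Replace U with T to get the coding DNA strand: TAGACCAGAAGTGCGCTCCGTGCGTTCGTGTGGCGGTTGAACACT. The template strand is its reverse complement (complement ATCTGGTCTTCACGCGAGGCACGCAAGCACACCGCCAACTTGTGA, then reverse).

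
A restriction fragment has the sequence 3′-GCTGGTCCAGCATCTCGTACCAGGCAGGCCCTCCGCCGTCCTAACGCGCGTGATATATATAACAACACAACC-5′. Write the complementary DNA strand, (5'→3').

5'-CGACCAGGTCGTAGAGCATGGTCCGTCCGGGAGGCGGCAGGATTGCGCGCACTATATATATTGTTGTGTTGG-3'

The strand is given 3'→5', so its complement runs 5'→3' in the same left-to-right order: pair each base A↔T, G↔C.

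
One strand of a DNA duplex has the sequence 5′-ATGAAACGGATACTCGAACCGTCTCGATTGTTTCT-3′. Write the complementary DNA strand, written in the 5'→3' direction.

Pairing A↔T and G↔C gives TACTTTGCCTATGAGCTTGGCAGAGCTAACAAAGA, running 3'→5'. Reverse for the 5'→3' convention.

5'-AGAAACAATCGAGACGGTTCGAGTATCCGTTTCAT-3'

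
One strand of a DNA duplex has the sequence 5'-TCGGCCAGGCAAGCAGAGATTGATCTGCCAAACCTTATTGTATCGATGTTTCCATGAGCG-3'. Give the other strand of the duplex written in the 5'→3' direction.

The complement of TCGGCCAGGCAAGCAGAGATTGATCTGCCAAACCTTATTGTATCGATGTTTCCATGAGCG is AGCCGGTCCGTTCGTCTCTAACTAGACGGTTTGGAATAACATAGCTACAAAGGTACTCGC (A↔T, G↔C). DNA strands are antiparallel, so the complementary strand runs 3'→5'; reversing gives the 5'→3' form.

5'-CGCTCATGGAAACATCGATACAATAAGGTTTGGCAGATCAATCTCTGCTTGCCTGGCCGA-3'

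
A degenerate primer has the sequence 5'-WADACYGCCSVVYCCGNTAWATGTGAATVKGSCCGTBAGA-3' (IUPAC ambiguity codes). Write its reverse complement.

Standard pairs A↔T, G↔C; ambiguity codes pair Y↔R, K↔M, W↔W, S↔S, B↔V, D↔H, N↔N. Complement (WTHTGRCGGSBBRGGCNATWTACACTTABMCSGGCAVTCT), then reverse for 5'→3'.

5'-TCTVACGGSCMBATTCACATWTANCGGRBBSGGCRGTHTW-3'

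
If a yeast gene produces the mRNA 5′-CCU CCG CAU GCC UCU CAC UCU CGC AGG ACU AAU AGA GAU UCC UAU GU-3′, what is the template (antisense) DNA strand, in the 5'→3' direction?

5'-ACATAGGAATCTCTATTAGTCCTGCGAGAGTGAGAGGCATGCGGAGG-3'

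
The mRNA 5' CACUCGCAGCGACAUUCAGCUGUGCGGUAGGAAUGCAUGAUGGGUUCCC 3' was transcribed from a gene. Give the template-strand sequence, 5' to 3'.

5'-GGGAACCCATCATGCATTCCTACCGCACAGCTGAATGTCGCTGCGAGTG-3'

Replace U with T to get the coding DNA strand: CACTCGCAGCGACATTCAGCTGTGCGGTAGGAATGCATGATGGGTTCCC. The template strand is its reverse complement (complement GTGAGCGTCGCTGTAAGTCGACACGCCATCCTTACGTACTACCCAAGGG, then reverse).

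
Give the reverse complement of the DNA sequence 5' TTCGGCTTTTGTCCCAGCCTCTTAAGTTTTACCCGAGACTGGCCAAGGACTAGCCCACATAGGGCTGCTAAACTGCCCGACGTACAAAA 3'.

5'-TTTTGTACGTCGGGCAGTTTAGCAGCCCTATGTGGGCTAGTCCTTGGCCAGTCTCGGGTAAAACTTAAGAGGCTGGGACAAAAGCCGAA-3'

Reading the sequence 3'→5' and pairing each base (A↔T, G↔C) gives the reverse complement directly.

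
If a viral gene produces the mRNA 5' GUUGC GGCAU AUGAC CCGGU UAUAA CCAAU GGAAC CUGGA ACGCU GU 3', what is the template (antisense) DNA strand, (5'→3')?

Replace U with T to get the coding DNA strand: GTTGCGGCATATGACCCGGTTATAACCAATGGAACCTGGAACGCTGT. The template strand is its reverse complement (complement CAACGCCGTATACTGGGCCAATATTGGTTACCTTGGACCTTGCGACA, then reverse).

5'-ACAGCGTTCCAGGTTCCATTGGTTATAACCGGGTCATATGCCGCAAC-3'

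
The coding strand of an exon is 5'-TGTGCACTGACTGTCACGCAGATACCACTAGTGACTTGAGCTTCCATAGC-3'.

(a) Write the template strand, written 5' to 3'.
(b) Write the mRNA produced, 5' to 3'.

(a) 5′-GCTATGGAAGCTCAAGTCACTAGTGGTATCTGCGTGACAGTCAGTGCACA-3′
(b) 5′-UGUGCACUGACUGUCACGCAGAUACCACUAGUGACUUGAGCUUCCAUAGC-3′

(a) The template strand is the reverse complement of the coding strand: complement ACACGTGACTGACAGTGCGTCTATGGTGATCACTGAACTCGAAGGTATCG, then reverse.
(b) mRNA matches the coding strand with T→U.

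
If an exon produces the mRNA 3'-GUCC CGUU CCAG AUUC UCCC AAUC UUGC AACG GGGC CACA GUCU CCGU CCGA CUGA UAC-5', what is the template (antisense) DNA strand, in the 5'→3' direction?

5'-CAGGGCAAGGTCTAAGAGGGTTAGAACGTTGCCCCGGTGTCAGAGGCAGGCTGACTATG-3'

Written 5'→3' the mRNA is CAUAGUCAGCCUGCCUCUGACACCGGGGCAACGUUCUAACCCUCUUAGACCUUGCCCUG, so the coding DNA strand is CATAGTCAGCCTGCCTCTGACACCGGGGCAACGTTCTAACCCTCTTAGACCTTGCCCTG. The template is its reverse complement.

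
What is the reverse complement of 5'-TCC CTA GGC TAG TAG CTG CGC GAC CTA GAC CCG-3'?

Complement each base (A↔T, G↔C): AGGGATCCGATCATCGACGCGCTGGATCTGGGC. Then reverse.

5'-CGGGTCTAGGTCGCGCAGCTACTAGCCTAGGGA-3'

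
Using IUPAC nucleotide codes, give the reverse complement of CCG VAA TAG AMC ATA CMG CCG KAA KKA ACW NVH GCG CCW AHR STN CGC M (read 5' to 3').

Standard pairs A↔T, G↔C; ambiguity codes pair R↔Y, M↔K, W↔W, S↔S, H↔D, V↔B, N↔N. Complement (GGCBTTATCTKGTATGKCGGCMTTMMTTGWNBDCGCGGWTDYSANGCGK), then reverse for 5'→3'.

5'-KGCGNASYDTWGGCGCDBNWGTTMMTTMCGGCKGTATGKTCTATTBCGG-3'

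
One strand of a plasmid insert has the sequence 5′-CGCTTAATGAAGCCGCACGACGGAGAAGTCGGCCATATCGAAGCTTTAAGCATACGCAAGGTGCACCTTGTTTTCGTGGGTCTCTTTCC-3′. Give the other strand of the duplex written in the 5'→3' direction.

5'-GGAAAGAGACCCACGAAAACAAGGTGCACCTTGCGTATGCTTAAAGCTTCGATATGGCCGACTTCTCCGTCGTGCGGCTTCATTAAGCG-3'

The complement of CGCTTAATGAAGCCGCACGACGGAGAAGTCGGCCATATCGAAGCTTTAAGCATACGCAAGGTGCACCTTGTTTTCGTGGGTCTCTTTCC is GCGAATTACTTCGGCGTGCTGCCTCTTCAGCCGGTATAGCTTCGAAATTCGTATGCGTTCCACGTGGAACAAAAGCACCCAGAGAAAGG (A↔T, G↔C). DNA strands are antiparallel, so the complementary strand runs 3'→5'; reversing gives the 5'→3' form.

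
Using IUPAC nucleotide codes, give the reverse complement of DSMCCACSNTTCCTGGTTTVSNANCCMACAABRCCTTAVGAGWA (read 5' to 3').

Standard pairs A↔T, G↔C; ambiguity codes pair R↔Y, M↔K, W↔W, S↔S, B↔V, D↔H, N↔N. Complement (HSKGGTGSNAAGGACCAAABSNTNGGKTGTTVYGGAATBCTCWT), then reverse for 5'→3'.

5′-TWCTCBTAAGGYVTTGTKGGNTNSBAAACCAGGAANSGTGGKSH-3′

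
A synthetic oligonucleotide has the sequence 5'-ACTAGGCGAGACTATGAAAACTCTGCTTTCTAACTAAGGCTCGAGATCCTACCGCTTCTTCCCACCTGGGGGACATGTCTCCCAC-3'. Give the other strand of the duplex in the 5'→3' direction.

5'-GTGGGAGACATGTCCCCCAGGTGGGAAGAAGCGGTAGGATCTCGAGCCTTAGTTAGAAAGCAGAGTTTTCATAGTCTCGCCTAGT-3'

Pairing A↔T and G↔C gives TGATCCGCTCTGATACTTTTGAGACGAAAGATTGATTCCGAGCTCTAGGATGGCGAAGAAGGGTGGACCCCCTGTACAGAGGGTG, running 3'→5'. Reverse for the 5'→3' convention.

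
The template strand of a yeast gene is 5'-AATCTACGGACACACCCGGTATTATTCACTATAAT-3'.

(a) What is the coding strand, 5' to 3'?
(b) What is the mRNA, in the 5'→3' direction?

(a) 5'-ATTATAGTGAATAATACCGGGTGTGTCCGTAGATT-3'
(b) 5′-AUUAUAGUGAAUAAUACCGGGUGUGUCCGUAGAUU-3′

(a) The coding strand is the reverse complement of the template: complement TTAGATGCCTGTGTGGGCCATAATAAGTGATATTA, then reverse.
(b) mRNA has the coding-strand sequence with T→U.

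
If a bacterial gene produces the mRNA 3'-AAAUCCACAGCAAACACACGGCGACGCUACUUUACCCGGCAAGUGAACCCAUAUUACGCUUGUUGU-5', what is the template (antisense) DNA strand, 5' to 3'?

5′-TTTAGGTGTCGTTTGTGTGCCGCTGCGATGAAATGGGCCGTTCACTTGGGTATAATGCGAACAACA-3′

Written 5'→3' the mRNA is UGUUGUUCGCAUUAUACCCAAGUGAACGGCCCAUUUCAUCGCAGCGGCACACAAACGACACCUAAA, so the coding DNA strand is TGTTGTTCGCATTATACCCAAGTGAACGGCCCATTTCATCGCAGCGGCACACAAACGACACCTAAA. The template is its reverse complement.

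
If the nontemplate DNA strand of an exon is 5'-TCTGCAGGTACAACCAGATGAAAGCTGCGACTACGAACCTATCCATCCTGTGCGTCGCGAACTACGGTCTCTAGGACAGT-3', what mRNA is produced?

5′-UCUGCAGGUACAACCAGAUGAAAGCUGCGACUACGAACCUAUCCAUCCUGUGCGUCGCGAACUACGGUCUCUAGGACAGU-3′

The mRNA is synthesized from the template strand, so it matches the coding strand with T replaced by U.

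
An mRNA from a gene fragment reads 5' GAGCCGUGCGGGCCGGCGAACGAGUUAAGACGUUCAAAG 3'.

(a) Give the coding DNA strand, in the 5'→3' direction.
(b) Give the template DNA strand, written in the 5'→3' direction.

(a) The coding strand matches the mRNA with U→T.
(b) The template strand is the reverse complement of the coding strand.

(a) 5′-GAGCCGTGCGGGCCGGCGAACGAGTTAAGACGTTCAAAG-3′
(b) 5'-CTTTGAACGTCTTAACTCGTTCGCCGGCCCGCACGGCTC-3'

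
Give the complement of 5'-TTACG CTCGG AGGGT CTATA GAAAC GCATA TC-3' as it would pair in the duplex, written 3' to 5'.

3'-AATGCGAGCCTCCCAGATATCTTTGCGTATAG-5'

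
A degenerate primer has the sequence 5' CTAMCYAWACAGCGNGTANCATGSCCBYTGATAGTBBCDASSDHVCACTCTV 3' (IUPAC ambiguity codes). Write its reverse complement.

5'-BAGAGTGBDHSSTHGVVACTATCARVGGSCATGNTACNCGCTGTWTRGKTAG-3'

Standard pairs A↔T, G↔C; ambiguity codes pair Y↔R, M↔K, W↔W, S↔S, B↔V, D↔H, N↔N. Complement (GATKGRTWTGTCGCNCATNGTACSGGVRACTATCAVVGHTSSHDBGTGAGAB), then reverse for 5'→3'.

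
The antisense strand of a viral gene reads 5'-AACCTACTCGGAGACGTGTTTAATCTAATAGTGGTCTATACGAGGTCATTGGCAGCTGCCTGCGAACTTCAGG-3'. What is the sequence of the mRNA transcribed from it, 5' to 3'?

RNA polymerase reads the template 3'→5' and synthesizes mRNA 5'→3' by base-pairing (A→U, T→A, G↔C). The complement of the template is TTGGATGAGCCTCTGCACAAATTAGATTATCACCAGATATGCTCCAGTAACCGTCGACGGACGCTTGAAGTCC; antiparallel, so 5'→3' the coding strand is CCTGAAGTTCGCAGGCAGCTGCCAATGACCTCGTATAGACCACTATTAGATTAAACACGTCTCCGAGTAGGTT. Replace T with U for the mRNA.

5'-CCUGAAGUUCGCAGGCAGCUGCCAAUGACCUCGUAUAGACCACUAUUAGAUUAAACACGUCUCCGAGUAGGUU-3'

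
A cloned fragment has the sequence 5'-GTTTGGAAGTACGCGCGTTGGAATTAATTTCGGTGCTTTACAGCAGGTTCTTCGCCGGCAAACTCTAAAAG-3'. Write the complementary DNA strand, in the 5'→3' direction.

Pairing A↔T and G↔C gives CAAACCTTCATGCGCGCAACCTTAATTAAAGCCACGAAATGTCGTCCAAGAAGCGGCCGTTTGAGATTTTC, running 3'→5'. Reverse for the 5'→3' convention.

5'-CTTTTAGAGTTTGCCGGCGAAGAACCTGCTGTAAAGCACCGAAATTAATTCCAACGCGCGTACTTCCAAAC-3'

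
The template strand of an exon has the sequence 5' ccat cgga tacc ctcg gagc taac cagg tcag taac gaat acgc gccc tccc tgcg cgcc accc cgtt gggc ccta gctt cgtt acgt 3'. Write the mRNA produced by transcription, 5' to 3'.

5'-ACGUAACGAAGCUAGGGCCCAACGGGGUGGCGCGCAGGGAGGGCGCGUAUUCGUUACUGACCUGGUUAGCUCCGAGGGUAUCCGAUGG-3'

RNA polymerase reads the template 3'→5' and synthesizes mRNA 5'→3' by base-pairing (A→U, T→A, G↔C). The complement of the template is GGTAGCCTATGGGAGCCTCGATTGGTCCAGTCATTGCTTATGCGCGGGAGGGACGCGCGGTGGGGCAACCCGGGATCGAAGCAATGCA; antiparallel, so 5'→3' the coding strand is ACGTAACGAAGCTAGGGCCCAACGGGGTGGCGCGCAGGGAGGGCGCGTATTCGTTACTGACCTGGTTAGCTCCGAGGGTATCCGATGG. Replace T with U for the mRNA.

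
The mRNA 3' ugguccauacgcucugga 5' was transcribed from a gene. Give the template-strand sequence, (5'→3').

Written 5'→3' the mRNA is AGGUCUCGCAUACCUGGU, so the coding DNA strand is AGGTCTCGCATACCTGGT. The template is its reverse complement.

5'-ACCAGGTATGCGAGACCT-3'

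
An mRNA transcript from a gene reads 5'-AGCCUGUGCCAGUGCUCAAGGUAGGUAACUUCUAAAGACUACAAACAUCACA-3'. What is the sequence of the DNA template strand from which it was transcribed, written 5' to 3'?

5'-TGTGATGTTTGTAGTCTTTAGAAGTTACCTACCTTGAGCACTGGCACAGGCT-3'

Replace U with T to get the coding DNA strand: AGCCTGTGCCAGTGCTCAAGGTAGGTAACTTCTAAAGACTACAAACATCACA. The template strand is its reverse complement (complement TCGGACACGGTCACGAGTTCCATCCATTGAAGATTTCTGATGTTTGTAGTGT, then reverse).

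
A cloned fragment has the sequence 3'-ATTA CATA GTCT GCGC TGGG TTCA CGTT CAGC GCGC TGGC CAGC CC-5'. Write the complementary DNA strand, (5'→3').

5'-TAATGTATCAGACGCGACCCAAGTGCAAGTCGCGCGACCGGTCGGG-3'

The strand is given 3'→5', so its complement runs 5'→3' in the same left-to-right order: pair each base A↔T, G↔C.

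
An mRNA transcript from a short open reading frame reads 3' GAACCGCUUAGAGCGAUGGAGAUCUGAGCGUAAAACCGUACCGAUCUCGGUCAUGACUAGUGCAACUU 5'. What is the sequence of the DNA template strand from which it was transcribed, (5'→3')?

5'-CTTGGCGAATCTCGCTACCTCTAGACTCGCATTTTGGCATGGCTAGAGCCAGTACTGATCACGTTGAA-3'

Written 5'→3' the mRNA is UUCAACGUGAUCAGUACUGGCUCUAGCCAUGCCAAAAUGCGAGUCUAGAGGUAGCGAGAUUCGCCAAG, so the coding DNA strand is TTCAACGTGATCAGTACTGGCTCTAGCCATGCCAAAATGCGAGTCTAGAGGTAGCGAGATTCGCCAAG. The template is its reverse complement.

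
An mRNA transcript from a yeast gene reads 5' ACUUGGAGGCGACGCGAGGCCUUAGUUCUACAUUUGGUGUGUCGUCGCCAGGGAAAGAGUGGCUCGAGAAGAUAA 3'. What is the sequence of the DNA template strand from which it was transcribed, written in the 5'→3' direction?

5'-TTATCTTCTCGAGCCACTCTTTCCCTGGCGACGACACACCAAATGTAGAACTAAGGCCTCGCGTCGCCTCCAAGT-3'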